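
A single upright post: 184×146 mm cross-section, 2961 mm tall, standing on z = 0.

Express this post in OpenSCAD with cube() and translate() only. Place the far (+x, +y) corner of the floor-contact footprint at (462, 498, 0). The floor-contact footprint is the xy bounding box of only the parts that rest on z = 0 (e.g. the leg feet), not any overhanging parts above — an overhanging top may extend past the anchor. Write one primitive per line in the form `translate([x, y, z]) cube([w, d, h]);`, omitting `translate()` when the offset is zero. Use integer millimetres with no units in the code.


translate([278, 352, 0]) cube([184, 146, 2961]);


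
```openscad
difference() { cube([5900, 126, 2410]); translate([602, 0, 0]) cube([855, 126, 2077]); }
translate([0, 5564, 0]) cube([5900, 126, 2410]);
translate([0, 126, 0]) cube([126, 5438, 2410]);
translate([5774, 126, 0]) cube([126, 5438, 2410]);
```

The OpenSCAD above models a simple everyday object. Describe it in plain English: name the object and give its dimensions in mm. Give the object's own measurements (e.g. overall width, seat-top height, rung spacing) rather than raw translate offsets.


A single room: four walls, each 2410 mm tall and 126 mm thick, enclosing an outside footprint 5900×5690 mm (x × y), no floor or roof. The front and back walls (−y and +y sides) run the full x-width; the side walls fit between their inner faces. A door opening 855 mm wide and 2077 mm tall is cut through the front wall from the floor up, its −x edge 602 mm from the wall's −x end.


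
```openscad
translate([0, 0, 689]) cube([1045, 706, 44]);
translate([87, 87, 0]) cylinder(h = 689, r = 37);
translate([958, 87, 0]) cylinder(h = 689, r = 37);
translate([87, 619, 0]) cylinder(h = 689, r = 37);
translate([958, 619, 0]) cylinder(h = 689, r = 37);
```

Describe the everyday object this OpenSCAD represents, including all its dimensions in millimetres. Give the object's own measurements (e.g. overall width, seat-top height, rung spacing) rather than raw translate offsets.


A table: top 1045 mm (x) × 706 mm (y), 44 mm thick, upper face at z = 733 mm, on four round legs of 74 mm diameter, each leg's bounding box inset 50 mm from the nearest pair of top edges from z = 0 to the bottom of the top.


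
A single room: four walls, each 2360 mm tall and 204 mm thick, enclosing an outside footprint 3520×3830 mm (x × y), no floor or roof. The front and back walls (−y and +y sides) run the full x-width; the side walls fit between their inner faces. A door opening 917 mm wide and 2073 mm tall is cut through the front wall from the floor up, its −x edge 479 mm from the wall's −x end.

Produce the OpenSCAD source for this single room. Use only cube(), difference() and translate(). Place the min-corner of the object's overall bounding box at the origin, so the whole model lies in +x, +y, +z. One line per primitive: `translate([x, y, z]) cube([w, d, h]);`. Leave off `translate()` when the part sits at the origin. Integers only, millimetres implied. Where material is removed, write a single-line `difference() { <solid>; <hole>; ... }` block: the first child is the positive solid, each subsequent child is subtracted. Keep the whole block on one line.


difference() { cube([3520, 204, 2360]); translate([479, 0, 0]) cube([917, 204, 2073]); }
translate([0, 3626, 0]) cube([3520, 204, 2360]);
translate([0, 204, 0]) cube([204, 3422, 2360]);
translate([3316, 204, 0]) cube([204, 3422, 2360]);


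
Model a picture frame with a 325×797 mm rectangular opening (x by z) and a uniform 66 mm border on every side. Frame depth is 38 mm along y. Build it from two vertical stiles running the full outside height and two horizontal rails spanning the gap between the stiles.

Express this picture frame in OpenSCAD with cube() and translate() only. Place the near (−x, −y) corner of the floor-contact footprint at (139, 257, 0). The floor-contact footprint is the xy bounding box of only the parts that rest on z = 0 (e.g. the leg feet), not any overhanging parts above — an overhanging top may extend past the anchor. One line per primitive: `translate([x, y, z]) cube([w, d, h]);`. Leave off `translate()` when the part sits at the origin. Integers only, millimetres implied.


translate([139, 257, 0]) cube([66, 38, 929]);
translate([530, 257, 0]) cube([66, 38, 929]);
translate([205, 257, 0]) cube([325, 38, 66]);
translate([205, 257, 863]) cube([325, 38, 66]);


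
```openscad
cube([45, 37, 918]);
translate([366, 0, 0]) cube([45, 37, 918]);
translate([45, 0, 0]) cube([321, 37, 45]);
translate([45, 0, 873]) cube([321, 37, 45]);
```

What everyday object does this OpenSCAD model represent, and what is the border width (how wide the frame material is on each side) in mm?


A picture frame. The border width is 45 mm.

Four thin pieces enclosing a rectangular opening — a picture frame. The two full-height stiles are 918 mm tall; the top rail sits at z = 873 and is 45 mm tall, so the border above the opening is 918 − 873 = 45 mm, matching the stile x-width.


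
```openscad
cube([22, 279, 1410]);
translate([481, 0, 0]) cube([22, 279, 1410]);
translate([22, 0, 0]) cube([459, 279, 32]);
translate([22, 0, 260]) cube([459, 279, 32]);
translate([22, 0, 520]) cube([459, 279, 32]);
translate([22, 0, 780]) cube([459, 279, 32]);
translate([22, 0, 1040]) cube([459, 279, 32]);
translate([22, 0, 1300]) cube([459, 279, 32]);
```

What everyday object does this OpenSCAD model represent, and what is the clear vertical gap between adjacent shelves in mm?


A bookshelf. The clear shelf gap is 228 mm.

Two tall side panels with 6 horizontal boards between them — a bookshelf. The first two shelf undersides are at z = 0 and z = 260; with shelf thickness 32, the clear gap is 260 − 0 − 32 = 228 mm.


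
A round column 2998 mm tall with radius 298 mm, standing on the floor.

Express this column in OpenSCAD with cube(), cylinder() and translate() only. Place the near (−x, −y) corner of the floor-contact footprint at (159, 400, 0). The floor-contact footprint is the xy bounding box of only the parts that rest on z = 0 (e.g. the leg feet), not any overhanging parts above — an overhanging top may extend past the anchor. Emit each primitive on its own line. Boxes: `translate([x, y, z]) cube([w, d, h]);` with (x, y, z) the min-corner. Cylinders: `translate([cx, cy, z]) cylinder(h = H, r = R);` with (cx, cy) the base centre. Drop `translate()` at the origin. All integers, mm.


translate([457, 698, 0]) cylinder(h = 2998, r = 298);


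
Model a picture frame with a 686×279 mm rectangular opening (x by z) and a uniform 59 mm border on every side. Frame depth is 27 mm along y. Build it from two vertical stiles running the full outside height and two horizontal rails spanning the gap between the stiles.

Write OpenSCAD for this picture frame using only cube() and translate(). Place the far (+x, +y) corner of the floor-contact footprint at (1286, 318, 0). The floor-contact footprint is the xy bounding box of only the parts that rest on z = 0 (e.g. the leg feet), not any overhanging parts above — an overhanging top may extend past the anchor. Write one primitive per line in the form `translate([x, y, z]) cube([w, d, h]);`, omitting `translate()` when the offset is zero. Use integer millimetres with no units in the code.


translate([482, 291, 0]) cube([59, 27, 397]);
translate([1227, 291, 0]) cube([59, 27, 397]);
translate([541, 291, 0]) cube([686, 27, 59]);
translate([541, 291, 338]) cube([686, 27, 59]);


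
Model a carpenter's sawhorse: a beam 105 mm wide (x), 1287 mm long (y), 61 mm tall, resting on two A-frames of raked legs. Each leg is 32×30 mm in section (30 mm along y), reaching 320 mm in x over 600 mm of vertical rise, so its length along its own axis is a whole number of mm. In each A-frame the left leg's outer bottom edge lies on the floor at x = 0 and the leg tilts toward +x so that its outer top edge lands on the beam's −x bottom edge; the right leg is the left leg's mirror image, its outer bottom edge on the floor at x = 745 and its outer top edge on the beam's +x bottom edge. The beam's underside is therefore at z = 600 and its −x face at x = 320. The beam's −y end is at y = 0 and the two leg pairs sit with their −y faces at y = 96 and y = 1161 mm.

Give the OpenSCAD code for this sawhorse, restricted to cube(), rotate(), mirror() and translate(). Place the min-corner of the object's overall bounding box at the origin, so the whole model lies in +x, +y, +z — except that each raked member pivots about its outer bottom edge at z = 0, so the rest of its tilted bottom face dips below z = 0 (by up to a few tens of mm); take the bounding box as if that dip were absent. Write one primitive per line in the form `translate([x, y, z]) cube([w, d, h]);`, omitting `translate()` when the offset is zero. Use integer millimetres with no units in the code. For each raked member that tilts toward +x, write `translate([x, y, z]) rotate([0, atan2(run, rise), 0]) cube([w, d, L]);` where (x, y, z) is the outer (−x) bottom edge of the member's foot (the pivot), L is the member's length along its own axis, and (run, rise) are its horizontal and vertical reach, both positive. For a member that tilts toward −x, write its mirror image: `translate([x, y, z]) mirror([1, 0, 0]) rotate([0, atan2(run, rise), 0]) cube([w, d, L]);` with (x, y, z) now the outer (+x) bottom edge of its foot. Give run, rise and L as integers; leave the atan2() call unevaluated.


// leg length = √(320² + 600²) = 680
// right-leg outer foot x = 2·320 + 105 = 745
// beam min-corner = (320, 0, 600)
translate([320, 0, 600]) cube([105, 1287, 61]);
translate([0, 96, 0]) rotate([0, atan2(320, 600), 0]) cube([32, 30, 680]);
translate([745, 96, 0]) mirror([1, 0, 0]) rotate([0, atan2(320, 600), 0]) cube([32, 30, 680]);
translate([0, 1161, 0]) rotate([0, atan2(320, 600), 0]) cube([32, 30, 680]);
translate([745, 1161, 0]) mirror([1, 0, 0]) rotate([0, atan2(320, 600), 0]) cube([32, 30, 680]);


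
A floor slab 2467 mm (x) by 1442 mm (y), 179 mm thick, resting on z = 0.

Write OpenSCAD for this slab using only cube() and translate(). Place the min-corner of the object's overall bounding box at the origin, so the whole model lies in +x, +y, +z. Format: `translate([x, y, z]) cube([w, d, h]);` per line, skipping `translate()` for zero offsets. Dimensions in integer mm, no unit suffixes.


cube([2467, 1442, 179]);


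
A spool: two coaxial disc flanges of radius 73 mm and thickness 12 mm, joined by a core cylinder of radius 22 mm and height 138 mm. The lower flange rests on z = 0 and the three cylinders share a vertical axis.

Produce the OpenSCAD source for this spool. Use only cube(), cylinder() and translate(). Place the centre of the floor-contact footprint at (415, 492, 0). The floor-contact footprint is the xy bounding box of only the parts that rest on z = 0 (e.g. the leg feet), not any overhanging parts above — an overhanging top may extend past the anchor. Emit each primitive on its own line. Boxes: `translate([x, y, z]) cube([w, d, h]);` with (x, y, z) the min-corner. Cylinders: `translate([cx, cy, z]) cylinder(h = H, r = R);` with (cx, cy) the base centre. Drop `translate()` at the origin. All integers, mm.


translate([415, 492, 0]) cylinder(h = 12, r = 73);
translate([415, 492, 12]) cylinder(h = 138, r = 22);
translate([415, 492, 150]) cylinder(h = 12, r = 73);


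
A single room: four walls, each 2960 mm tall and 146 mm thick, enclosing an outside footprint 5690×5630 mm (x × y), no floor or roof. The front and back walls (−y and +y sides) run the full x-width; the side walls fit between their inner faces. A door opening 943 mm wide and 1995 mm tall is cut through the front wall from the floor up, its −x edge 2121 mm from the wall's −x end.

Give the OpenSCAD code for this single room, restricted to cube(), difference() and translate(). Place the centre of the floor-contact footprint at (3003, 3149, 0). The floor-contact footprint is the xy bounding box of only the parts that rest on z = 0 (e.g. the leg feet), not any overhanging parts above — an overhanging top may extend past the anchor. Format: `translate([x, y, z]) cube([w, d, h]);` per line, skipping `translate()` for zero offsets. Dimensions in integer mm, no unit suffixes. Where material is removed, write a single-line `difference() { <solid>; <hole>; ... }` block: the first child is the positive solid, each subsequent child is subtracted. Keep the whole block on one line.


difference() { translate([158, 334, 0]) cube([5690, 146, 2960]); translate([2279, 334, 0]) cube([943, 146, 1995]); }
translate([158, 5818, 0]) cube([5690, 146, 2960]);
translate([158, 480, 0]) cube([146, 5338, 2960]);
translate([5702, 480, 0]) cube([146, 5338, 2960]);


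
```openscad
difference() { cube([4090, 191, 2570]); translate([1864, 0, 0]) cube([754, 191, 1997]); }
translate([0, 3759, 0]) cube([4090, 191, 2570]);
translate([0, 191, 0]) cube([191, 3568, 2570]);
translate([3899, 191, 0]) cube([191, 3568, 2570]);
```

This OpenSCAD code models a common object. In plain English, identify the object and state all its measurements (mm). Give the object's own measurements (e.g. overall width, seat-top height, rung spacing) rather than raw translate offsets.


A single room: four walls, each 2570 mm tall and 191 mm thick, enclosing an outside footprint 4090×3950 mm (x × y), no floor or roof. The front and back walls (−y and +y sides) run the full x-width; the side walls fit between their inner faces. A door opening 754 mm wide and 1997 mm tall is cut through the front wall from the floor up, its −x edge 1864 mm from the wall's −x end.


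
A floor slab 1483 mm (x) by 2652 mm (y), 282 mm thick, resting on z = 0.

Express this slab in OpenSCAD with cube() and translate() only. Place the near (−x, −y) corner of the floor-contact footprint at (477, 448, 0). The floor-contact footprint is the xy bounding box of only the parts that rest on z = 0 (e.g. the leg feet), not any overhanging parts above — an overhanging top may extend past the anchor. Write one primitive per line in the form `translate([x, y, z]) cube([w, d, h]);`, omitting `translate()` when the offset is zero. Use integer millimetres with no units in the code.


translate([477, 448, 0]) cube([1483, 2652, 282]);


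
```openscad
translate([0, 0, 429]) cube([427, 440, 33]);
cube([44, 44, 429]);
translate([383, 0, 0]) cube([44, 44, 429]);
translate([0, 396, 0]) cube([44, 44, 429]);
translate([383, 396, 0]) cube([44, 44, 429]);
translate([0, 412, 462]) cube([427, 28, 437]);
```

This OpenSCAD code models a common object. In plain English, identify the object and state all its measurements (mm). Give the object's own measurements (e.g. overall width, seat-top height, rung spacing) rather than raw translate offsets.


A chair. The seat is a 427×440×33 mm slab with its top at z = 462 mm, on four 44×44 mm corner legs (flush with the seat edges, standing on z = 0). A flat backrest 28 mm thick, 437 mm tall, spans the full seat width and rises from the seat top along its +y edge, rear face flush with the rear of the seat.


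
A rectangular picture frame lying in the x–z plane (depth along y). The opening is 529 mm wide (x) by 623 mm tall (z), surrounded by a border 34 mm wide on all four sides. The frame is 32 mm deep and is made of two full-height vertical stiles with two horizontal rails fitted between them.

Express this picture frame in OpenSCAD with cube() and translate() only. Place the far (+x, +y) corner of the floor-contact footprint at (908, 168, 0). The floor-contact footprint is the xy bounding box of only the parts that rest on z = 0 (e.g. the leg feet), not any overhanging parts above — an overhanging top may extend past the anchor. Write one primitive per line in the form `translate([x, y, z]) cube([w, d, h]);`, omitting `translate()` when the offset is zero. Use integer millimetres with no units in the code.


translate([311, 136, 0]) cube([34, 32, 691]);
translate([874, 136, 0]) cube([34, 32, 691]);
translate([345, 136, 0]) cube([529, 32, 34]);
translate([345, 136, 657]) cube([529, 32, 34]);


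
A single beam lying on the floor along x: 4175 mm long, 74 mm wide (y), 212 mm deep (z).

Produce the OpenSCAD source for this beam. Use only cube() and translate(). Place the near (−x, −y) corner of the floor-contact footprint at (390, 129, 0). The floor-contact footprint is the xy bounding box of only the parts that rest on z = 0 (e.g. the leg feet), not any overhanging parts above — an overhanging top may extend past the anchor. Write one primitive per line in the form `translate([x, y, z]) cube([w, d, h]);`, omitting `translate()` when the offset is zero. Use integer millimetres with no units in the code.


translate([390, 129, 0]) cube([4175, 74, 212]);


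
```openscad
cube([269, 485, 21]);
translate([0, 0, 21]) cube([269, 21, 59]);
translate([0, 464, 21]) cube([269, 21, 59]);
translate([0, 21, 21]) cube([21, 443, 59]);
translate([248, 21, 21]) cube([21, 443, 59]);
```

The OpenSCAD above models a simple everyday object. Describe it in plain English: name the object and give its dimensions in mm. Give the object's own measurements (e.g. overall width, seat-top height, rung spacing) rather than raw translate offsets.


An open-topped rectangular box: outside dimensions 269×485×80 mm, with a uniform wall and base thickness of 21 mm. The base is a full 269×485 slab on the floor; four walls sit on top of the base. The front and back walls (the −y and +y sides) span the full width; the two side walls fit between them.


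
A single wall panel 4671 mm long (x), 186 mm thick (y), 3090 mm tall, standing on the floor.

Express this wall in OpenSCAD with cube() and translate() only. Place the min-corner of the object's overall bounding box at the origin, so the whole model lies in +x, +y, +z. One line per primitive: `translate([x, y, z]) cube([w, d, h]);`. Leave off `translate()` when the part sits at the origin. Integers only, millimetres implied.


cube([4671, 186, 3090]);


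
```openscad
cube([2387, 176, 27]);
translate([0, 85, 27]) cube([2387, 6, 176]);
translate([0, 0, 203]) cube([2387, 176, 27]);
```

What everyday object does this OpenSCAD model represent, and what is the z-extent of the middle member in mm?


An I-beam. The web height is 176 mm.

Two wide flanges with a thin centred web — an I-beam. Overall 230 mm minus two 27 mm flanges gives a web of 230 − 2·27 = 176 mm.


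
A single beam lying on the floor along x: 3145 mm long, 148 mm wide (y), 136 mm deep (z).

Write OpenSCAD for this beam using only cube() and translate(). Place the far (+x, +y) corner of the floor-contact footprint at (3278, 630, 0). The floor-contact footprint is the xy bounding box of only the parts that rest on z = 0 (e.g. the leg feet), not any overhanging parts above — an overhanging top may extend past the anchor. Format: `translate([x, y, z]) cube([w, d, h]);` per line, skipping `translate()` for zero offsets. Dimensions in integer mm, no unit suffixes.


translate([133, 482, 0]) cube([3145, 148, 136]);


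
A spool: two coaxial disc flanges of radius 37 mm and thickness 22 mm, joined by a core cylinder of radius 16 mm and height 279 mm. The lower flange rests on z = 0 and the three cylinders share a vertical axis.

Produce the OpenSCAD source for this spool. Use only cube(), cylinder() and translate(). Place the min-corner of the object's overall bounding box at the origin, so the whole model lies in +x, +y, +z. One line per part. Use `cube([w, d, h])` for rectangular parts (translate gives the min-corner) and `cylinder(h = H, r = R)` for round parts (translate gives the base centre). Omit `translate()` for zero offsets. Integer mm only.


translate([37, 37, 0]) cylinder(h = 22, r = 37);
translate([37, 37, 22]) cylinder(h = 279, r = 16);
translate([37, 37, 301]) cylinder(h = 22, r = 37);


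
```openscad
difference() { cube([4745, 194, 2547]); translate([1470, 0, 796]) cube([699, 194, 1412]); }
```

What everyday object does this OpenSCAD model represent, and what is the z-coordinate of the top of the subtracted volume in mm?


A wall with a window opening. The window head height is 2208 mm.

A wall with a rectangular opening subtracted — a window. Sill at z = 796, opening 1412 mm tall, so the head is at 796 + 1412 = 2208 mm.


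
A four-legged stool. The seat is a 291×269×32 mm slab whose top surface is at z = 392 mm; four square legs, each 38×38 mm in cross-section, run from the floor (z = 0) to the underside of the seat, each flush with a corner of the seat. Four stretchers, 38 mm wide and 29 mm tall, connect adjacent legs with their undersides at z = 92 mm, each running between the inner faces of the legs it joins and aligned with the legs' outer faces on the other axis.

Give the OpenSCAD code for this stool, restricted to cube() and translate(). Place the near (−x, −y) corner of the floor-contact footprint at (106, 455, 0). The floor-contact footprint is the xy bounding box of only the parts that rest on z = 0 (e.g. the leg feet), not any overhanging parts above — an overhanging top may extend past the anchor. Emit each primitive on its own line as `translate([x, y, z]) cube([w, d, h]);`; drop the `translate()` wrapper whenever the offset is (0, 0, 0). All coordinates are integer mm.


// leg_h = 392 - 32 = 360
// stretcher span = 291 - 2*38 = 215
translate([106, 455, 360]) cube([291, 269, 32]);
translate([106, 455, 0]) cube([38, 38, 360]);
translate([359, 455, 0]) cube([38, 38, 360]);
translate([106, 686, 0]) cube([38, 38, 360]);
translate([359, 686, 0]) cube([38, 38, 360]);
translate([144, 455, 92]) cube([215, 38, 29]);
translate([144, 686, 92]) cube([215, 38, 29]);
translate([106, 493, 92]) cube([38, 193, 29]);
translate([359, 493, 92]) cube([38, 193, 29]);


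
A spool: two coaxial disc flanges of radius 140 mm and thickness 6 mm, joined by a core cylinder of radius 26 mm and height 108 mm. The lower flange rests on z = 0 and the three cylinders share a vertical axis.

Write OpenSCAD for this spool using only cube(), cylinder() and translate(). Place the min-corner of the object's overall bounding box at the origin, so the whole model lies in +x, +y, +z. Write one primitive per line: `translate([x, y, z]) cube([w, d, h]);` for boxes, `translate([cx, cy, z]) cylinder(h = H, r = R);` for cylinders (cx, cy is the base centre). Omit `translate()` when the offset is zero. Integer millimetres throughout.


translate([140, 140, 0]) cylinder(h = 6, r = 140);
translate([140, 140, 6]) cylinder(h = 108, r = 26);
translate([140, 140, 114]) cylinder(h = 6, r = 140);


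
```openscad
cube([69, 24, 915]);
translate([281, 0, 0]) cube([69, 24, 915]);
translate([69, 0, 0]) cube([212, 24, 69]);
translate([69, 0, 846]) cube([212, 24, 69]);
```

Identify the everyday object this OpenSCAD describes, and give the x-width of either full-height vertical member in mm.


A picture frame. The border width is 69 mm.

Four thin pieces enclosing a rectangular opening — a picture frame. The two full-height stiles are 915 mm tall; the top rail sits at z = 846 and is 69 mm tall, so the border above the opening is 915 − 846 = 69 mm, matching the stile x-width.


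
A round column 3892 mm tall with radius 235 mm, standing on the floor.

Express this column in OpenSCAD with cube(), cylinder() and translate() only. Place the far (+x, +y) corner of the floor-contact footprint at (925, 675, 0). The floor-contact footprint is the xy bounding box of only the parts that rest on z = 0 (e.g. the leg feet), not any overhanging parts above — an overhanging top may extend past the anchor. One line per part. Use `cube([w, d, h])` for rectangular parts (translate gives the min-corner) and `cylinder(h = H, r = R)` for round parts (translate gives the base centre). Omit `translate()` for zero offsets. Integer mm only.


translate([690, 440, 0]) cylinder(h = 3892, r = 235);


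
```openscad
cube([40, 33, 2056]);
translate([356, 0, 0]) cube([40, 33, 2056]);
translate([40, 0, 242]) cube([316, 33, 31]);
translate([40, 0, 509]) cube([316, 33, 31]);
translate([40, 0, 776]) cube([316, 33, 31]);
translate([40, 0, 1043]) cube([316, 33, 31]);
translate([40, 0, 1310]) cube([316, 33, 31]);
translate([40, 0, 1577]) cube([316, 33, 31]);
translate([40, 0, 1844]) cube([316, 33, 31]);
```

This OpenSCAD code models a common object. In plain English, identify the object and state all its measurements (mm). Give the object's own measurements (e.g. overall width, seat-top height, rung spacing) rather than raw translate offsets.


A straight ladder. Two 40×33 mm vertical rails, 2056 mm tall, stand 396 mm apart (outside-to-outside) with their front faces coplanar on the −y side. 7 rungs, each 33 mm deep and 31 mm tall, span between the inner faces of the rails, front faces flush with the rails. The lowest rung's underside is at z = 242 mm and rungs are spaced 267 mm apart (underside to underside).


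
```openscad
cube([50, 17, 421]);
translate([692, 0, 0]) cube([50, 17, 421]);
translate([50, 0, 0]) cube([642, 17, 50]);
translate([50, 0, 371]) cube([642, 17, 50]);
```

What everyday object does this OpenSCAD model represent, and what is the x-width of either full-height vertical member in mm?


A picture frame. The border width is 50 mm.

Four thin pieces enclosing a rectangular opening — a picture frame. The two full-height stiles are 421 mm tall; the top rail sits at z = 371 and is 50 mm tall, so the border above the opening is 421 − 371 = 50 mm, matching the stile x-width.


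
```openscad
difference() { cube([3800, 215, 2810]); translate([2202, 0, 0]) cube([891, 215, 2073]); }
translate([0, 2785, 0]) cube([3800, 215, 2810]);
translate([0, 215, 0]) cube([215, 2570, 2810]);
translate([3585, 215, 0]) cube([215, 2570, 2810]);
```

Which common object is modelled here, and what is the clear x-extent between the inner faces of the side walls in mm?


A single room. The interior width is 3370 mm.

Four walls enclosing a rectangle with a door in the front wall — a room. Outside width 3800 minus two 215 mm walls gives 3370 mm.


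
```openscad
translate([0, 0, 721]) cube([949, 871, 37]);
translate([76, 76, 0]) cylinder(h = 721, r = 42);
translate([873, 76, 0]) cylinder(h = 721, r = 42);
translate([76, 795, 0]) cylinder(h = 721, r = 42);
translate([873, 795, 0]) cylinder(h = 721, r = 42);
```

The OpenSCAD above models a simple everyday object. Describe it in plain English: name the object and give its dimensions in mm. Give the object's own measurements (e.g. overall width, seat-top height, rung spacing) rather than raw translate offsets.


A rectangular dining table. The top is 949×871×37 mm with its upper surface at z = 758 mm. It stands on four round legs of 84 mm diameter, each leg's bounding box inset 34 mm from the nearest pair of top edges, running from the floor to the underside of the top.


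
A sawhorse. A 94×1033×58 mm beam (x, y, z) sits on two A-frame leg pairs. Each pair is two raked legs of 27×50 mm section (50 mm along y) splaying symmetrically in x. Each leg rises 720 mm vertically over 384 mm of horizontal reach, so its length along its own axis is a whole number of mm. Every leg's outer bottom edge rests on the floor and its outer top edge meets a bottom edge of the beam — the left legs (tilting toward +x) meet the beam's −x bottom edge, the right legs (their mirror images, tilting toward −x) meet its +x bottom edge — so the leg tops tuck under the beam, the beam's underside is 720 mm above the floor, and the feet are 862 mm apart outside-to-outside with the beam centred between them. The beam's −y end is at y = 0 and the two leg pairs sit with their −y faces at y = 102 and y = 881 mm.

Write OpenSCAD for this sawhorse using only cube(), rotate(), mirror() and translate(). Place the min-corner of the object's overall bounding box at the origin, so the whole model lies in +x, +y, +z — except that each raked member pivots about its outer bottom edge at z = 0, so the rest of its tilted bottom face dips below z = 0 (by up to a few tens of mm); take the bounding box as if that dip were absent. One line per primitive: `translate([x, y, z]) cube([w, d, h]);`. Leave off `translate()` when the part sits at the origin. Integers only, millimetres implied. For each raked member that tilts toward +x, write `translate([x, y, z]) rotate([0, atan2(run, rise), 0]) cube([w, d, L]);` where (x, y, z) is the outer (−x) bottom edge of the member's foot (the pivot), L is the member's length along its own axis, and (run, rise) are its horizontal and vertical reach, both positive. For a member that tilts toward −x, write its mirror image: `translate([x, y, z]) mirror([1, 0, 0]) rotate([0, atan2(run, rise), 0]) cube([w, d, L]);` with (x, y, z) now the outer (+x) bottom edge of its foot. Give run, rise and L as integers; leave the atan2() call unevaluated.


translate([384, 0, 720]) cube([94, 1033, 58]);
translate([0, 102, 0]) rotate([0, atan2(384, 720), 0]) cube([27, 50, 816]);
translate([862, 102, 0]) mirror([1, 0, 0]) rotate([0, atan2(384, 720), 0]) cube([27, 50, 816]);
translate([0, 881, 0]) rotate([0, atan2(384, 720), 0]) cube([27, 50, 816]);
translate([862, 881, 0]) mirror([1, 0, 0]) rotate([0, atan2(384, 720), 0]) cube([27, 50, 816]);


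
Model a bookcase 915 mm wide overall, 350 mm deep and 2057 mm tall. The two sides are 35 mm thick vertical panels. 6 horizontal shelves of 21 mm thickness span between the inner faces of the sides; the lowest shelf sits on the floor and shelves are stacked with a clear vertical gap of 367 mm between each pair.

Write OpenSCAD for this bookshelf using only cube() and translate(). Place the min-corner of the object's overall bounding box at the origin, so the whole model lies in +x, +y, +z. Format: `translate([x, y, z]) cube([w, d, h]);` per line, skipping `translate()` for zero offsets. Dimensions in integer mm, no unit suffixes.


cube([35, 350, 2057]);
translate([880, 0, 0]) cube([35, 350, 2057]);
translate([35, 0, 0]) cube([845, 350, 21]);
translate([35, 0, 388]) cube([845, 350, 21]);
translate([35, 0, 776]) cube([845, 350, 21]);
translate([35, 0, 1164]) cube([845, 350, 21]);
translate([35, 0, 1552]) cube([845, 350, 21]);
translate([35, 0, 1940]) cube([845, 350, 21]);


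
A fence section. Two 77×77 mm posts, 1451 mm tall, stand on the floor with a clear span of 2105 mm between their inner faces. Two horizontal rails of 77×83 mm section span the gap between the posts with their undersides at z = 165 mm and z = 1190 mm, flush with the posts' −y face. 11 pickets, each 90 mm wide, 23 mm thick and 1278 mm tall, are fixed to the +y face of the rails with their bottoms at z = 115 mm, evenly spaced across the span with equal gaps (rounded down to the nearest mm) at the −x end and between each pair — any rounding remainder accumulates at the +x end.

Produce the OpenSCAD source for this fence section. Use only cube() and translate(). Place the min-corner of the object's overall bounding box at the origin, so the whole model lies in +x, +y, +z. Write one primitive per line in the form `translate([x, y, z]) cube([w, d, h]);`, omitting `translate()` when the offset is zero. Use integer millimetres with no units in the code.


cube([77, 77, 1451]);
translate([2182, 0, 0]) cube([77, 77, 1451]);
translate([77, 0, 165]) cube([2105, 77, 83]);
translate([77, 0, 1190]) cube([2105, 77, 83]);
translate([169, 77, 115]) cube([90, 23, 1278]);
translate([351, 77, 115]) cube([90, 23, 1278]);
translate([533, 77, 115]) cube([90, 23, 1278]);
translate([715, 77, 115]) cube([90, 23, 1278]);
translate([897, 77, 115]) cube([90, 23, 1278]);
translate([1079, 77, 115]) cube([90, 23, 1278]);
translate([1261, 77, 115]) cube([90, 23, 1278]);
translate([1443, 77, 115]) cube([90, 23, 1278]);
translate([1625, 77, 115]) cube([90, 23, 1278]);
translate([1807, 77, 115]) cube([90, 23, 1278]);
translate([1989, 77, 115]) cube([90, 23, 1278]);


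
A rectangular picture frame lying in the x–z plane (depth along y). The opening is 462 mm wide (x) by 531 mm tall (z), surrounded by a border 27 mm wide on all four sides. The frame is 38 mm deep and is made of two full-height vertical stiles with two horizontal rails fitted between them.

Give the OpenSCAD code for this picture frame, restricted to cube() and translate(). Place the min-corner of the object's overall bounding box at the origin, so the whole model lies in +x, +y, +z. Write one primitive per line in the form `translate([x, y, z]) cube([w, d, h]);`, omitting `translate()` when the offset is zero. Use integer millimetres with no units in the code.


cube([27, 38, 585]);
translate([489, 0, 0]) cube([27, 38, 585]);
translate([27, 0, 0]) cube([462, 38, 27]);
translate([27, 0, 558]) cube([462, 38, 27]);


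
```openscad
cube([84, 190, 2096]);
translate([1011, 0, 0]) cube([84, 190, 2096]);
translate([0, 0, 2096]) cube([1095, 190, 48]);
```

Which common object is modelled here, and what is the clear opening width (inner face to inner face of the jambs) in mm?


A door frame. The clear opening width is 927 mm.

Two 2096 mm tall posts with a header on top — a door frame. The left jamb is 84 mm wide at x = 0; the right jamb starts at x = 1011. The clear opening is 1011 − 84 = 927 mm.


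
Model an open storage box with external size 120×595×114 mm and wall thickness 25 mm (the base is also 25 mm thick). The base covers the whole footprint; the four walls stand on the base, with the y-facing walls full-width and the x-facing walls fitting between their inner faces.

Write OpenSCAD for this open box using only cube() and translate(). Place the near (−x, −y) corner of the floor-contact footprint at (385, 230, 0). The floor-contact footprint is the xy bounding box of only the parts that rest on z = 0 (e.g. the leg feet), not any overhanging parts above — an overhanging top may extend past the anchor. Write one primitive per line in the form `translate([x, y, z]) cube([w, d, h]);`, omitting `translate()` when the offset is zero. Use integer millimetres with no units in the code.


translate([385, 230, 0]) cube([120, 595, 25]);
translate([385, 230, 25]) cube([120, 25, 89]);
translate([385, 800, 25]) cube([120, 25, 89]);
translate([385, 255, 25]) cube([25, 545, 89]);
translate([480, 255, 25]) cube([25, 545, 89]);


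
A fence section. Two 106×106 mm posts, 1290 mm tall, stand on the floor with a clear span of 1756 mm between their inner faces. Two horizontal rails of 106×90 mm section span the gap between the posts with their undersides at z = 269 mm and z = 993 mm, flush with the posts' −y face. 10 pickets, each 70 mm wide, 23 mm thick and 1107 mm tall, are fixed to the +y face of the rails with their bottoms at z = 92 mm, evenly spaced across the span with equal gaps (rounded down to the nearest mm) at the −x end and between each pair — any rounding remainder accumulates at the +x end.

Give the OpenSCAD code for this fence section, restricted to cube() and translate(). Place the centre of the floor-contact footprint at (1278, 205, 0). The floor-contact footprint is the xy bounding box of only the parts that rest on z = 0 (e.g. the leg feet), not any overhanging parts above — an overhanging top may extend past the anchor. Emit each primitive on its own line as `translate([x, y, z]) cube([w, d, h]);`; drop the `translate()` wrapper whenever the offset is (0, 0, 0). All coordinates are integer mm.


translate([294, 152, 0]) cube([106, 106, 1290]);
translate([2156, 152, 0]) cube([106, 106, 1290]);
translate([400, 152, 269]) cube([1756, 106, 90]);
translate([400, 152, 993]) cube([1756, 106, 90]);
translate([496, 258, 92]) cube([70, 23, 1107]);
translate([662, 258, 92]) cube([70, 23, 1107]);
translate([828, 258, 92]) cube([70, 23, 1107]);
translate([994, 258, 92]) cube([70, 23, 1107]);
translate([1160, 258, 92]) cube([70, 23, 1107]);
translate([1326, 258, 92]) cube([70, 23, 1107]);
translate([1492, 258, 92]) cube([70, 23, 1107]);
translate([1658, 258, 92]) cube([70, 23, 1107]);
translate([1824, 258, 92]) cube([70, 23, 1107]);
translate([1990, 258, 92]) cube([70, 23, 1107]);


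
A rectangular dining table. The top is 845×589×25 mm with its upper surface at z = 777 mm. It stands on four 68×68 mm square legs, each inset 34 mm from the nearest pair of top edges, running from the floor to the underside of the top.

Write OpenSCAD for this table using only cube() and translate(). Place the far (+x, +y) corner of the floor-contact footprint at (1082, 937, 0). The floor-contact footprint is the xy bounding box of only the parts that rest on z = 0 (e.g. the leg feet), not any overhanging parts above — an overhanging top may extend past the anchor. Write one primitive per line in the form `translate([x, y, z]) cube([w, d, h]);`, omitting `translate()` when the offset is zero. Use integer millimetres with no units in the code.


translate([271, 382, 752]) cube([845, 589, 25]);
translate([305, 416, 0]) cube([68, 68, 752]);
translate([1014, 416, 0]) cube([68, 68, 752]);
translate([305, 869, 0]) cube([68, 68, 752]);
translate([1014, 869, 0]) cube([68, 68, 752]);


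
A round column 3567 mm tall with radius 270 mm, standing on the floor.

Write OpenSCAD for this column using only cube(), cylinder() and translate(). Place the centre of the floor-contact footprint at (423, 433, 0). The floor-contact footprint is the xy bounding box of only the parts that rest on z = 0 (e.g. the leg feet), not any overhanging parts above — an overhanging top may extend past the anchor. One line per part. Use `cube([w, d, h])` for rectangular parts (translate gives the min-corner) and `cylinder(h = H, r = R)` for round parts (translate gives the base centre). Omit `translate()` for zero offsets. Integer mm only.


translate([423, 433, 0]) cylinder(h = 3567, r = 270);


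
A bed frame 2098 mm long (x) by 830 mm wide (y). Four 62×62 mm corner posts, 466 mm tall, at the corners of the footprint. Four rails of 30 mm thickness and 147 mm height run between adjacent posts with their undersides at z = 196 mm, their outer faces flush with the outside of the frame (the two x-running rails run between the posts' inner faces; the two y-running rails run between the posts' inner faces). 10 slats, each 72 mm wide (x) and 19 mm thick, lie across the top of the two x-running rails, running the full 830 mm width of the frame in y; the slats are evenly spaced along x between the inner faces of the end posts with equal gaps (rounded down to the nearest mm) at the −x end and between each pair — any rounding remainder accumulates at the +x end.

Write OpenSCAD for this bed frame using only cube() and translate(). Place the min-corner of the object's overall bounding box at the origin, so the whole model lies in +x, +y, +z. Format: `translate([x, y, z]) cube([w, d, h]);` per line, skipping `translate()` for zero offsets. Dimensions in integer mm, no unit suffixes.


// slat z = rail_z + rail_h = 196 + 147 = 343
// slat gap = ⌊(1974 − 10·72) / 11⌋ = 114
cube([62, 62, 466]);
translate([0, 768, 0]) cube([62, 62, 466]);
translate([2036, 0, 0]) cube([62, 62, 466]);
translate([2036, 768, 0]) cube([62, 62, 466]);
translate([62, 0, 196]) cube([1974, 30, 147]);
translate([62, 800, 196]) cube([1974, 30, 147]);
translate([0, 62, 196]) cube([30, 706, 147]);
translate([2068, 62, 196]) cube([30, 706, 147]);
translate([176, 0, 343]) cube([72, 830, 19]);
translate([362, 0, 343]) cube([72, 830, 19]);
translate([548, 0, 343]) cube([72, 830, 19]);
translate([734, 0, 343]) cube([72, 830, 19]);
translate([920, 0, 343]) cube([72, 830, 19]);
translate([1106, 0, 343]) cube([72, 830, 19]);
translate([1292, 0, 343]) cube([72, 830, 19]);
translate([1478, 0, 343]) cube([72, 830, 19]);
translate([1664, 0, 343]) cube([72, 830, 19]);
translate([1850, 0, 343]) cube([72, 830, 19]);


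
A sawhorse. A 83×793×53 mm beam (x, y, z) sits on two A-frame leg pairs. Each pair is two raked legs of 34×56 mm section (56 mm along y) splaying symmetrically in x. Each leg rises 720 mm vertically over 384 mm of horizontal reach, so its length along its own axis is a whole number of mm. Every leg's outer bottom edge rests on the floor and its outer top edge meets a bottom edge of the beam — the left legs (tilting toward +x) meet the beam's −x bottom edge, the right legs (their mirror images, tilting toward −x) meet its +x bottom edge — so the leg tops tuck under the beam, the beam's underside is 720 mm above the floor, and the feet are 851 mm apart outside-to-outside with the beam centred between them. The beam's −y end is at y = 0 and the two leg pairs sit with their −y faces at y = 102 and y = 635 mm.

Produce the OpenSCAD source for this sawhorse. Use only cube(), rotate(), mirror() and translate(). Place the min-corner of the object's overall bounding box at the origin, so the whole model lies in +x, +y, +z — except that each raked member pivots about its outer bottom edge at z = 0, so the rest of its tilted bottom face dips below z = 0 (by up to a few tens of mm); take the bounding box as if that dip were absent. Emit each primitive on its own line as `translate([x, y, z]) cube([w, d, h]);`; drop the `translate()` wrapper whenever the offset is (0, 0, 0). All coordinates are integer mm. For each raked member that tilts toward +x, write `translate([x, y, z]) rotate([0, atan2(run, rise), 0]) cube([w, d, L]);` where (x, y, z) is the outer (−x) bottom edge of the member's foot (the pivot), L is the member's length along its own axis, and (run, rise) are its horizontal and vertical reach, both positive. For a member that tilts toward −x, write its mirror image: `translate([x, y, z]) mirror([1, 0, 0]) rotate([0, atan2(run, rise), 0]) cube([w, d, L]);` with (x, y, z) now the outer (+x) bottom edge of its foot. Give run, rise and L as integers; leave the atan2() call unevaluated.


translate([384, 0, 720]) cube([83, 793, 53]);
translate([0, 102, 0]) rotate([0, atan2(384, 720), 0]) cube([34, 56, 816]);
translate([851, 102, 0]) mirror([1, 0, 0]) rotate([0, atan2(384, 720), 0]) cube([34, 56, 816]);
translate([0, 635, 0]) rotate([0, atan2(384, 720), 0]) cube([34, 56, 816]);
translate([851, 635, 0]) mirror([1, 0, 0]) rotate([0, atan2(384, 720), 0]) cube([34, 56, 816]);
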